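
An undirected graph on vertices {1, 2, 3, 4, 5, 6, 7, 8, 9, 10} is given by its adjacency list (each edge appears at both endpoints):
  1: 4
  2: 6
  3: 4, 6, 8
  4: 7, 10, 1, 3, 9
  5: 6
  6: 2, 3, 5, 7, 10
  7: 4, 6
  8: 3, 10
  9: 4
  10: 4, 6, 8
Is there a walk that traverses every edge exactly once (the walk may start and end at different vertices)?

Degrees: 1:1, 2:1, 3:3, 4:5, 5:1, 6:5, 7:2, 8:2, 9:1, 10:3
Odd-degree vertices: 1, 2, 3, 4, 5, 6, 9, 10 (8 total).
With 8 odd-degree vertices (more than two), no single trail can use every edge.

No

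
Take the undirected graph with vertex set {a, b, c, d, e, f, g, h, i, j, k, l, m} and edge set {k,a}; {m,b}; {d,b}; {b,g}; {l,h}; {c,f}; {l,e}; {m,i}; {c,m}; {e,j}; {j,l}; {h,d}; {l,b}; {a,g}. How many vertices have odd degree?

4

Degrees: a:2, b:4, c:2, d:2, e:2, f:1, g:2, h:2, i:1, j:2, k:1, l:4, m:3
Odd-degree vertices: f, i, k, m.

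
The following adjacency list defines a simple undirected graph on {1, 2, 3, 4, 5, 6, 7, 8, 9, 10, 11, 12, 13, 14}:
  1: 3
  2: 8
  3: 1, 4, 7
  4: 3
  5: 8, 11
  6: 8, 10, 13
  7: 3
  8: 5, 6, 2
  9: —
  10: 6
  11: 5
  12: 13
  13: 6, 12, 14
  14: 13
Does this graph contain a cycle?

The graph has 14 vertices, 11 edges, and 3 connected components.
Since 11 = 14 - 3, the graph is a forest and contains no cycle.

No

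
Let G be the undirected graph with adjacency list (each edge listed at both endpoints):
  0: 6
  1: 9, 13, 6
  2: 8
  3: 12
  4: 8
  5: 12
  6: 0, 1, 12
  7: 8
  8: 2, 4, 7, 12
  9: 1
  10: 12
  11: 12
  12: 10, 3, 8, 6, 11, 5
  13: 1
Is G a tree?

Yes

|V| = 14, |E| = 13.
Connected and |E| = |V| - 1, which characterizes a tree.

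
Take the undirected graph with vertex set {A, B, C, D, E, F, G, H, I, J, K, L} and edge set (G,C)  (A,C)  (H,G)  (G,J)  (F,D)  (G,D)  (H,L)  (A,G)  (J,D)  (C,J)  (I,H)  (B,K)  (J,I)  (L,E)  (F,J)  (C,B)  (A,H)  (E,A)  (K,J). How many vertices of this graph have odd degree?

2

Degrees: A:4, B:2, C:4, D:3, E:2, F:2, G:5, H:4, I:2, J:6, K:2, L:2
Odd-degree vertices: D, G.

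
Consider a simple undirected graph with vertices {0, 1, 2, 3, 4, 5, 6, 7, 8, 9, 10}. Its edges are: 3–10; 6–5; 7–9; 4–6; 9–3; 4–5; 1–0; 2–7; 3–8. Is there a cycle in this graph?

Yes

|V| = 11, |E| = 9, number of components = 3.
Since 9 > 11 - 3, a cycle must exist; for instance 4-6-5-4.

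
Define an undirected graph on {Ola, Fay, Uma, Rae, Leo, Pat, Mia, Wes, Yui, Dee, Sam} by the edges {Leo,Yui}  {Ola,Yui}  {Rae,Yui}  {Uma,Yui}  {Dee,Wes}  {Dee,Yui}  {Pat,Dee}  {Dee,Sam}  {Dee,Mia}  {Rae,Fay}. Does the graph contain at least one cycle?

|V| = 11, |E| = 10, number of components = 1.
A forest on 11 vertices with 1 component has exactly 10 edges, which matches — so no cycle.

No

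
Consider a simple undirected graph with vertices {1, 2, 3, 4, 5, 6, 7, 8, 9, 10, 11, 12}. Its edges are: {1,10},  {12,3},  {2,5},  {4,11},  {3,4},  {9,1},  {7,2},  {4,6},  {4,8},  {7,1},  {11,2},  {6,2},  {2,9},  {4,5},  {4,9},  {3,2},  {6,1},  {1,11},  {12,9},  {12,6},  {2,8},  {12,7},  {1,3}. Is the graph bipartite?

Yes

Color {3, 5, 6, 7, 8, 9, 10, 11} black and {1, 2, 4, 12} white. No edge joins two same-colored vertices, so the graph is bipartite.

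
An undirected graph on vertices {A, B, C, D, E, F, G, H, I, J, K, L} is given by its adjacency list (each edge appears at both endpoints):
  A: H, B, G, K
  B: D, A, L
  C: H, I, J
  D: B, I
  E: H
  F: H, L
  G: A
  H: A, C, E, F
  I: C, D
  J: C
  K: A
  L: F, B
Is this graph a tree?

No

The graph has 12 vertices and 13 edges.
Connected but with 13 > 11 edges, so it has a cycle and is not a tree.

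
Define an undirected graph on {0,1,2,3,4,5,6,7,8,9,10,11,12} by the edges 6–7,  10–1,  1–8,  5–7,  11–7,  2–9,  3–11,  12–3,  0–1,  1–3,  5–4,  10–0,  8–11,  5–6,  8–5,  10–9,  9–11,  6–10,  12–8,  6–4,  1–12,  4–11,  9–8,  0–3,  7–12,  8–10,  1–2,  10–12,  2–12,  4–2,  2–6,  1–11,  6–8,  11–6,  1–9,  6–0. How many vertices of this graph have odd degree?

4

Degrees: 0:4, 1:8, 2:5, 3:4, 4:4, 5:4, 6:8, 7:4, 8:7, 9:5, 10:6, 11:7, 12:6
Odd-degree vertices: 2, 8, 9, 11.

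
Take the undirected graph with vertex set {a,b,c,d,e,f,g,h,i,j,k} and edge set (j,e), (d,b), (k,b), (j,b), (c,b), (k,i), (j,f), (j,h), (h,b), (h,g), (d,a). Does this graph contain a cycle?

Yes

|V| = 11, |E| = 11, number of components = 1.
Since 11 > 11 - 1, a cycle must exist; for instance b-j-h-b.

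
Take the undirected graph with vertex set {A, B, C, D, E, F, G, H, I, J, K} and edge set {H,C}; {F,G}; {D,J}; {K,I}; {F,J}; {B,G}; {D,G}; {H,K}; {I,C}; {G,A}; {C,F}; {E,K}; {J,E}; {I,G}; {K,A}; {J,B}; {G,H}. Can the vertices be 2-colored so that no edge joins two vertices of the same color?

A valid 2-coloring puts {C, G, J, K} on one side and {A, B, D, E, F, H, I} on the other; every edge crosses between the two sides.

Yes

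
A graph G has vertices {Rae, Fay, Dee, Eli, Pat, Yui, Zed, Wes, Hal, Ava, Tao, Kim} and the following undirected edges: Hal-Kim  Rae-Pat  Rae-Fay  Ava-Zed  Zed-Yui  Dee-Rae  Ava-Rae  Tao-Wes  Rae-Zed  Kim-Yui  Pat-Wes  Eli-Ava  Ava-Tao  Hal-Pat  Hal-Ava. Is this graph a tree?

The graph has 12 vertices and 15 edges.
Connected but with 15 > 11 edges, so it has a cycle and is not a tree.

No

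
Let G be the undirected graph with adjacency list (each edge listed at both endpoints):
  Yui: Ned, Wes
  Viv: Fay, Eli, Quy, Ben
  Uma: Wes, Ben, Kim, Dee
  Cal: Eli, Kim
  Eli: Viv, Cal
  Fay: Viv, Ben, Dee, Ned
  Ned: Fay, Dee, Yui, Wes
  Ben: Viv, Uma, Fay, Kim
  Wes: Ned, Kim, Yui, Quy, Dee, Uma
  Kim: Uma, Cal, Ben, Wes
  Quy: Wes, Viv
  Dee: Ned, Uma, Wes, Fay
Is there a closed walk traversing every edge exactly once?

Yes

Degrees: Yui:2, Viv:4, Uma:4, Cal:2, Eli:2, Fay:4, Ned:4, Ben:4, Wes:6, Kim:4, Quy:2, Dee:4
All degrees are even and the non-isolated vertices are connected — an Eulerian circuit exists.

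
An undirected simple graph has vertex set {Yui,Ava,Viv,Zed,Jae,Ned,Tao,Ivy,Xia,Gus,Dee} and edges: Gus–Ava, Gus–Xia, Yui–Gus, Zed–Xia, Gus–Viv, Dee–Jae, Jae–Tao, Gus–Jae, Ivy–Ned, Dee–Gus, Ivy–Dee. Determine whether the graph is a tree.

|V| = 11, |E| = 11.
Connected but with 11 > 10 edges, so it has a cycle and is not a tree.

No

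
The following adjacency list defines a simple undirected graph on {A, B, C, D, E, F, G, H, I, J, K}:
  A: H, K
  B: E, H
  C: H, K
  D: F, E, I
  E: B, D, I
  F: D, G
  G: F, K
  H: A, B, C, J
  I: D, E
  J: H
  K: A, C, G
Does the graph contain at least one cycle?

The graph has 11 vertices, 13 edges, and 1 connected component.
Since 13 > 11 - 1, a cycle must exist; for instance H-B-E-D-F-G-K-C-H.

Yes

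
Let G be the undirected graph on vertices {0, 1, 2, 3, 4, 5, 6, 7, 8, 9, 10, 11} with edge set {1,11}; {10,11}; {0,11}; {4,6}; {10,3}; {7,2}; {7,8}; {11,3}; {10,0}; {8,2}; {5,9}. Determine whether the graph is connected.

No

Component: {4, 6}
Component: {5, 9}
Component: {2, 7, 8}
Component: {0, 1, 3, 10, 11}
No edge joins these 4 groups, so the graph is disconnected.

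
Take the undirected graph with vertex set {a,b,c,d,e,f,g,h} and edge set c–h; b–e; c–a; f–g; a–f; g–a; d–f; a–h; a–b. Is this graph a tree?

No

The graph has 8 vertices and 9 edges.
Connected but with 9 > 7 edges, so it has a cycle and is not a tree.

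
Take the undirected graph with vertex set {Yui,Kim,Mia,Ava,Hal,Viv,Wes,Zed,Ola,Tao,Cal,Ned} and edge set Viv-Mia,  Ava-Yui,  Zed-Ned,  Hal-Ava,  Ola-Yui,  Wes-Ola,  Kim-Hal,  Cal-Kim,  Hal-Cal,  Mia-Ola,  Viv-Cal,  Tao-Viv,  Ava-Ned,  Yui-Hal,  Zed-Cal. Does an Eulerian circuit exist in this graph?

No

Degrees: Yui:3, Kim:2, Mia:2, Ava:3, Hal:4, Viv:3, Wes:1, Zed:2, Ola:3, Tao:1, Cal:4, Ned:2
Vertices with odd degree: Yui, Ava, Viv, Wes, Ola, Tao. An Eulerian circuit requires all degrees even.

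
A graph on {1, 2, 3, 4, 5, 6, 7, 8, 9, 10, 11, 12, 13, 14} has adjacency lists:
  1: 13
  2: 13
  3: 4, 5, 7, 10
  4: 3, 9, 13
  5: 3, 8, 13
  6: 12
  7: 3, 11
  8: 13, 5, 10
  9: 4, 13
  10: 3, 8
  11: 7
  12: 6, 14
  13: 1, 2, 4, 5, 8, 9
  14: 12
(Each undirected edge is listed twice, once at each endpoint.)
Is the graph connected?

Component: {6, 12, 14}
Component: {1, 2, 3, 4, 5, 7, 8, 9, 10, 11, 13}
There are 2 separate components, so the graph is not connected.

No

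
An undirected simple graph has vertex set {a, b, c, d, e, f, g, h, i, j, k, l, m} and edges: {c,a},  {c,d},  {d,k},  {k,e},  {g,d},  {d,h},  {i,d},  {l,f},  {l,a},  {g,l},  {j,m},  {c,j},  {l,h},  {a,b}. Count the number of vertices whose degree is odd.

8

Degrees: a:3, b:1, c:3, d:5, e:1, f:1, g:2, h:2, i:1, j:2, k:2, l:4, m:1
Odd-degree vertices: a, b, c, d, e, f, i, m.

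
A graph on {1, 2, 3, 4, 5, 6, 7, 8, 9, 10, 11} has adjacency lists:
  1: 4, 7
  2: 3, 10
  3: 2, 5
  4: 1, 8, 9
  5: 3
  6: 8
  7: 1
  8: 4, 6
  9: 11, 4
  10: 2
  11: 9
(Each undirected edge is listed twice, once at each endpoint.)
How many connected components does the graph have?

2

Component: {2, 3, 5, 10}
Component: {1, 4, 6, 7, 8, 9, 11}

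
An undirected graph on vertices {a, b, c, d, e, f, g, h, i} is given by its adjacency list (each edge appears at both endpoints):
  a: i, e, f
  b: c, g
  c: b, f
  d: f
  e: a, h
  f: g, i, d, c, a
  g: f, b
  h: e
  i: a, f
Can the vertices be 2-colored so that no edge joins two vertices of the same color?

No

f-a-i-f is an odd cycle (length 3), and a bipartite graph can contain only even cycles.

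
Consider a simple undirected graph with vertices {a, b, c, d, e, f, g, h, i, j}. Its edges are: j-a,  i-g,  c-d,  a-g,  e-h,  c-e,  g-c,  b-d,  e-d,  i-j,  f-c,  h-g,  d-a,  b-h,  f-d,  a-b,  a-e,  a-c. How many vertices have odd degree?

4

Degrees: a:6, b:3, c:5, d:5, e:4, f:2, g:4, h:3, i:2, j:2
Odd-degree vertices: b, c, d, h.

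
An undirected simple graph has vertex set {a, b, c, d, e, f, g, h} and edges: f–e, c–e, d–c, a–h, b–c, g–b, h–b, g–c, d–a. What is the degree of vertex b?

Neighbors of b: c, g, h.

3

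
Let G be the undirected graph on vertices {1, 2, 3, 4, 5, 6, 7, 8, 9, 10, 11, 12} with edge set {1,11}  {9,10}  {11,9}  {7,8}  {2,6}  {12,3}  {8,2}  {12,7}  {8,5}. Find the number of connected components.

Component: {4}
Component: {1, 9, 10, 11}
Component: {2, 3, 5, 6, 7, 8, 12}

3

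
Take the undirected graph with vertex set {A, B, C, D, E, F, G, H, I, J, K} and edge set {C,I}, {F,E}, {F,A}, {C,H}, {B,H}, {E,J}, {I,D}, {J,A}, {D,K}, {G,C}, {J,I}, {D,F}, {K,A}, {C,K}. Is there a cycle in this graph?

Yes

|V| = 11, |E| = 14, number of components = 1.
Since 14 > 11 - 1, a cycle must exist; for instance K-C-I-D-K.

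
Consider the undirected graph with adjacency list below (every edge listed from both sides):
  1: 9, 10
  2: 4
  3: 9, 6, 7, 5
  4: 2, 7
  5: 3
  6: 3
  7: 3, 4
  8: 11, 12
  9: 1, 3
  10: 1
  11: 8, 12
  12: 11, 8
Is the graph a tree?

No

The graph has 12 vertices and 11 edges.
It is not connected, so it is not a tree.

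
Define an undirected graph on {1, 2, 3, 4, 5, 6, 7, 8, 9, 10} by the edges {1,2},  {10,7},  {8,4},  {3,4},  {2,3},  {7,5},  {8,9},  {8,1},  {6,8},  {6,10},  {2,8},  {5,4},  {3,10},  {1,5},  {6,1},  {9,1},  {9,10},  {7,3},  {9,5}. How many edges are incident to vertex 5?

4

Neighbors of 5: 1, 4, 7, 9.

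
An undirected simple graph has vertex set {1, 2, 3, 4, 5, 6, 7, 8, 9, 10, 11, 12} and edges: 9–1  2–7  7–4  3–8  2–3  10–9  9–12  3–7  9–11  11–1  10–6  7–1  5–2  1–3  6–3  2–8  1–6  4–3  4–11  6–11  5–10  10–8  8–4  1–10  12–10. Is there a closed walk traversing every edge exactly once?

Yes

Degrees: 1:6, 2:4, 3:6, 4:4, 5:2, 6:4, 7:4, 8:4, 9:4, 10:6, 11:4, 12:2
Every vertex has even degree and the edges form a single connected piece, so an Eulerian circuit exists.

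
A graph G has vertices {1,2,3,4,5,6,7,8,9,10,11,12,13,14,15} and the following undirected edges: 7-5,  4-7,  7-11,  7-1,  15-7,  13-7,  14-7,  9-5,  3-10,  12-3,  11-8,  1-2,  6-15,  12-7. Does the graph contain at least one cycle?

No

The graph has 15 vertices, 14 edges, and 1 connected component.
A forest on 15 vertices with 1 component has exactly 14 edges, which matches — so no cycle.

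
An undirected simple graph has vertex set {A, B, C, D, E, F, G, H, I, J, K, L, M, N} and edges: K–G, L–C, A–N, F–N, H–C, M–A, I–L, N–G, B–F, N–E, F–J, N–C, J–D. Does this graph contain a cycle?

The graph has 14 vertices, 13 edges, and 1 connected component.
Since 13 = 14 - 1, the graph is a forest and contains no cycle.

No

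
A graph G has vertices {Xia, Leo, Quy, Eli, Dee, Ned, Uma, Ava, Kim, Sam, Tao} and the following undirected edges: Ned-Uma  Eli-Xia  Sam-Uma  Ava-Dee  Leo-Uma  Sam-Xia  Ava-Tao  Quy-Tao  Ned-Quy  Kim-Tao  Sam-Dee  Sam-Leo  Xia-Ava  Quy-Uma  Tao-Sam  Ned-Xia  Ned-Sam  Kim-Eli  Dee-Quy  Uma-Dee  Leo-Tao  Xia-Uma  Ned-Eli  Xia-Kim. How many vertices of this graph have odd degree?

6

Degrees: Xia:6, Leo:3, Quy:4, Eli:3, Dee:4, Ned:5, Uma:6, Ava:3, Kim:3, Sam:6, Tao:5
Odd-degree vertices: Leo, Eli, Ned, Ava, Kim, Tao.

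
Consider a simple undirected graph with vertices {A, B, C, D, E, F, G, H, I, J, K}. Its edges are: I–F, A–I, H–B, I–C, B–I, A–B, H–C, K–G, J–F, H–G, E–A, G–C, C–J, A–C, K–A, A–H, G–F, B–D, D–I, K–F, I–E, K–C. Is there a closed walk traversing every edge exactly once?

Yes

Degrees: A:6, B:4, C:6, D:2, E:2, F:4, G:4, H:4, I:6, J:2, K:4
All degrees are even and the non-isolated vertices are connected — an Eulerian circuit exists.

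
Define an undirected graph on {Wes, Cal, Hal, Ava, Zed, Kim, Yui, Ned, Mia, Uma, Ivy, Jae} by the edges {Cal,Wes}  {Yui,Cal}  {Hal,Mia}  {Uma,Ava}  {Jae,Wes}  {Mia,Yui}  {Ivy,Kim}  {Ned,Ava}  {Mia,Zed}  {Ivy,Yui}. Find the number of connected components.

Component: {Ava, Ned, Uma}
Component: {Wes, Cal, Hal, Zed, Kim, Yui, Mia, Ivy, Jae}

2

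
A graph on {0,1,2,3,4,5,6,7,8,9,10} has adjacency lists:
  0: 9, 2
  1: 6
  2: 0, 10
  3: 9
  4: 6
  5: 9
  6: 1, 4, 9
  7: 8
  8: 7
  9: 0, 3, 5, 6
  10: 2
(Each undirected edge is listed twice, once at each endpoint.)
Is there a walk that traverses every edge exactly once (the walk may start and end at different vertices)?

No

Degrees: 0:2, 1:1, 2:2, 3:1, 4:1, 5:1, 6:3, 7:1, 8:1, 9:4, 10:1
Odd-degree vertices: 1, 3, 4, 5, 6, 7, 8, 10 (8 total).
An Eulerian trail requires 0 or 2 odd-degree vertices; here there are 8.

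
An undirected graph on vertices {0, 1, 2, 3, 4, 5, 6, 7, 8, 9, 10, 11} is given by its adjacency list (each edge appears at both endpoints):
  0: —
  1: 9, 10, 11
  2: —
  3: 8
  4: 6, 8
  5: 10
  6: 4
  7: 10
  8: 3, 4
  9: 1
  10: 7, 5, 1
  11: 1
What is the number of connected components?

4

Component: {0}
Component: {2}
Component: {3, 4, 6, 8}
Component: {1, 5, 7, 9, 10, 11}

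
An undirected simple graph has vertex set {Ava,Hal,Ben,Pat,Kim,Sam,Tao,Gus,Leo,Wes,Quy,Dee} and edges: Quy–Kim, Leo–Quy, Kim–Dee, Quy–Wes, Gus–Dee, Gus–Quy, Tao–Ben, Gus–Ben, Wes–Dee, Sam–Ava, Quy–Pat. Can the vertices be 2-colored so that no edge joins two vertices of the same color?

Yes

Partition the vertices as {Hal, Pat, Kim, Sam, Tao, Gus, Leo, Wes} vs {Ava, Ben, Quy, Dee}. Each listed edge has one endpoint in each part, so the graph is bipartite.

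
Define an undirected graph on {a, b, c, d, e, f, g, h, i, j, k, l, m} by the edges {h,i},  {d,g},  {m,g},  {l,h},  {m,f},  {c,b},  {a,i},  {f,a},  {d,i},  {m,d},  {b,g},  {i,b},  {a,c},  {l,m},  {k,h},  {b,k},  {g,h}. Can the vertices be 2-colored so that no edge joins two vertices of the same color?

No

The cycle g-d-m-g has length 3, which is odd, so the graph is not bipartite.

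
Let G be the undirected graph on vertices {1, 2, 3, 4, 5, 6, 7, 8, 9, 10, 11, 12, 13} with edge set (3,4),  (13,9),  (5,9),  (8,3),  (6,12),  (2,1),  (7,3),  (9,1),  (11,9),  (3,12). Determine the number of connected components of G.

Component: {10}
Component: {1, 2, 5, 9, 11, 13}
Component: {3, 4, 6, 7, 8, 12}

3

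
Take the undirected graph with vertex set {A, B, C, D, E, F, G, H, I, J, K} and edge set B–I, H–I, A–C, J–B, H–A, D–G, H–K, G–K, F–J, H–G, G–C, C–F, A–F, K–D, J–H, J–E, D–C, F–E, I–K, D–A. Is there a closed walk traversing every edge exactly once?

Degrees: A:4, B:2, C:4, D:4, E:2, F:4, G:4, H:5, I:3, J:4, K:4
H, I have odd degree; an Eulerian circuit needs every degree to be even, so none exists.

No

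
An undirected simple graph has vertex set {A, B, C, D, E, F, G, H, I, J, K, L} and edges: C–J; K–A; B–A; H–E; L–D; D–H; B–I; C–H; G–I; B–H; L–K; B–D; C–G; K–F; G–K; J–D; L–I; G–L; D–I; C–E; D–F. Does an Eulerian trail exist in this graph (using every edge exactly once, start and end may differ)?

Degrees: A:2, B:4, C:4, D:6, E:2, F:2, G:4, H:4, I:4, J:2, K:4, L:4
Odd-degree vertices: none (0 total).
With 0 odd-degree vertices and all edges in one connected piece, an Eulerian trail exists.

Yes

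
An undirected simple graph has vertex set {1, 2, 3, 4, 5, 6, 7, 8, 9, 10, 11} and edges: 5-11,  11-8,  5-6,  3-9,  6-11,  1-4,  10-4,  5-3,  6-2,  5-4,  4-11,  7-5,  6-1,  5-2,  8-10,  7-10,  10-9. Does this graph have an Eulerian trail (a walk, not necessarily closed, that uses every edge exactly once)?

Degrees: 1:2, 2:2, 3:2, 4:4, 5:6, 6:4, 7:2, 8:2, 9:2, 10:4, 11:4
Odd-degree vertices: none (0 total).
With 0 odd-degree vertices and all edges in one connected piece, an Eulerian trail exists.

Yes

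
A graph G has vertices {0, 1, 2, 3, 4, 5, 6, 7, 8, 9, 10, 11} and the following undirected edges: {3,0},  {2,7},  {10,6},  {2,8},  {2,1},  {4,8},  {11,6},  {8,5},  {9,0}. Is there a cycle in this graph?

No

|V| = 12, |E| = 9, number of components = 3.
Since 9 = 12 - 3, the graph is a forest and contains no cycle.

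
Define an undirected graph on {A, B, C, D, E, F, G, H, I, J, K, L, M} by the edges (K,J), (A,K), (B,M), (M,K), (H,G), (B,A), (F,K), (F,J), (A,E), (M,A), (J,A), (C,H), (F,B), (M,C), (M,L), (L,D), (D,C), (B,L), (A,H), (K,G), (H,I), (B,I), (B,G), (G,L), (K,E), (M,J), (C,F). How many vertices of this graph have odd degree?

Degrees: A:6, B:6, C:4, D:2, E:2, F:4, G:4, H:4, I:2, J:4, K:6, L:4, M:6
Odd-degree vertices: none.

0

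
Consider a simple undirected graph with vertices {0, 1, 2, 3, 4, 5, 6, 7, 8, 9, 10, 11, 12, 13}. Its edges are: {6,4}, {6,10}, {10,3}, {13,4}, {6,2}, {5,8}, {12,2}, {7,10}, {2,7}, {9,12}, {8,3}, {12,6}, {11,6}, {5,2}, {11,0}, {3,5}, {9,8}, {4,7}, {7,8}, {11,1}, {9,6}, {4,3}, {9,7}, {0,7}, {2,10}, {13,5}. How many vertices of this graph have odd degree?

4

Degrees: 0:2, 1:1, 2:5, 3:4, 4:4, 5:4, 6:6, 7:6, 8:4, 9:4, 10:4, 11:3, 12:3, 13:2
Odd-degree vertices: 1, 2, 11, 12.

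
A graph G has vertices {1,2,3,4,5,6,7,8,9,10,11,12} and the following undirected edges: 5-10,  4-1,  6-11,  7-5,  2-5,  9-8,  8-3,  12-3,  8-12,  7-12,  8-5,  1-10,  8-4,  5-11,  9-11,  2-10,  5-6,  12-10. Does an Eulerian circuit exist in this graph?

Degrees: 1:2, 2:2, 3:2, 4:2, 5:6, 6:2, 7:2, 8:5, 9:2, 10:4, 11:3, 12:4
Vertices with odd degree: 8, 11. An Eulerian circuit requires all degrees even.

No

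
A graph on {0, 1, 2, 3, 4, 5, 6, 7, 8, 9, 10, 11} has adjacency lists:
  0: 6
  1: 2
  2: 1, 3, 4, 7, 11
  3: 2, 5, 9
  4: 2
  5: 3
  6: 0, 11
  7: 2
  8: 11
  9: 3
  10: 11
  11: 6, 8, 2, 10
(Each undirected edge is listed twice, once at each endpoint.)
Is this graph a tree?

Yes

|V| = 12, |E| = 11.
It is connected with exactly 11 edges, hence acyclic — it is a tree.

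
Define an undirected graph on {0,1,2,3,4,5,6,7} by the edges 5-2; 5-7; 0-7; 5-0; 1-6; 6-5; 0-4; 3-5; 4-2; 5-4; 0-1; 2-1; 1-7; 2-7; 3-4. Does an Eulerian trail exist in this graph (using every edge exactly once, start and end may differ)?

Degrees: 0:4, 1:4, 2:4, 3:2, 4:4, 5:6, 6:2, 7:4
Odd-degree vertices: none (0 total).
With 0 odd-degree vertices and all edges in one connected piece, an Eulerian trail exists.

Yes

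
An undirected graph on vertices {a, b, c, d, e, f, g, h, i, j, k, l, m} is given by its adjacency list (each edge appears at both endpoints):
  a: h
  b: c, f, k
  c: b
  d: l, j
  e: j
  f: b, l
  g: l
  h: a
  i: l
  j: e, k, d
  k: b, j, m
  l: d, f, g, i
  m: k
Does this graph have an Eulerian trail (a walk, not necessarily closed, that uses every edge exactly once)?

Degrees: a:1, b:3, c:1, d:2, e:1, f:2, g:1, h:1, i:1, j:3, k:3, l:4, m:1
Odd-degree vertices: a, b, c, e, g, h, i, j, k, m (10 total).
With 10 odd-degree vertices (more than two), no single trail can use every edge.

No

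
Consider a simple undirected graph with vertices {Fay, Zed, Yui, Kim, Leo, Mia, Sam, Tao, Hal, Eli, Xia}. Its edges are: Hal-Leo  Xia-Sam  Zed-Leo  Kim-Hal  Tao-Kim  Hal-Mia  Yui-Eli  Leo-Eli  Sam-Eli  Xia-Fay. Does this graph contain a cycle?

No

|V| = 11, |E| = 10, number of components = 1.
A forest on 11 vertices with 1 component has exactly 10 edges, which matches — so no cycle.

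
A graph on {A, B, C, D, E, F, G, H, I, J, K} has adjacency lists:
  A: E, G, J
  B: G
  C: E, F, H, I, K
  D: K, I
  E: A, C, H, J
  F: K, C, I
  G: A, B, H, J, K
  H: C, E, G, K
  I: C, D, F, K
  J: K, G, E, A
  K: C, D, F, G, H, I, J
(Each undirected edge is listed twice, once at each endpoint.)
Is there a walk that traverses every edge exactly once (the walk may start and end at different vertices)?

No

Degrees: A:3, B:1, C:5, D:2, E:4, F:3, G:5, H:4, I:4, J:4, K:7
Odd-degree vertices: A, B, C, F, G, K (6 total).
With 6 odd-degree vertices (more than two), no single trail can use every edge.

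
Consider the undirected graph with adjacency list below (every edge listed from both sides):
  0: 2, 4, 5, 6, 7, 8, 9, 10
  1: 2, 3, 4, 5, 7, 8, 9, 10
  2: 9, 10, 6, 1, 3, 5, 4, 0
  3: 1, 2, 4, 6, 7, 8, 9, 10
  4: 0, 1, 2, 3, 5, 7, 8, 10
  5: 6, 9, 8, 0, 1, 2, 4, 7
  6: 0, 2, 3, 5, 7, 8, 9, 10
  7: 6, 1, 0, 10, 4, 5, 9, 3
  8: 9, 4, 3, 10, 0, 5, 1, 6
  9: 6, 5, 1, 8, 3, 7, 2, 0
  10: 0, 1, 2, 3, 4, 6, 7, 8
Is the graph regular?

Degrees: 0:8, 1:8, 2:8, 3:8, 4:8, 5:8, 6:8, 7:8, 8:8, 9:8, 10:8
Every vertex has degree 8, so the graph is 8-regular.

Yes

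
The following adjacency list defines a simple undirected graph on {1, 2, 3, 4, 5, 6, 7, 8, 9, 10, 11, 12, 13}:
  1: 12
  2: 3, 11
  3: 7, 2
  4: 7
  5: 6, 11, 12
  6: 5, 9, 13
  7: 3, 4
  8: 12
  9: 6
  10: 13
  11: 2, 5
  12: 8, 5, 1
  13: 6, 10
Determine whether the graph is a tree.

|V| = 13, |E| = 12.
It is connected with exactly 12 edges, hence acyclic — it is a tree.

Yes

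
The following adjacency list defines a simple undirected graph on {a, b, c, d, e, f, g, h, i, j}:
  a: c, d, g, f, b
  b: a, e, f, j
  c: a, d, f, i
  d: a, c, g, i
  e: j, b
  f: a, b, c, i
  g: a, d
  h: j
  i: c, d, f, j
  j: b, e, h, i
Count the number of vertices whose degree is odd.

2

Degrees: a:5, b:4, c:4, d:4, e:2, f:4, g:2, h:1, i:4, j:4
Odd-degree vertices: a, h.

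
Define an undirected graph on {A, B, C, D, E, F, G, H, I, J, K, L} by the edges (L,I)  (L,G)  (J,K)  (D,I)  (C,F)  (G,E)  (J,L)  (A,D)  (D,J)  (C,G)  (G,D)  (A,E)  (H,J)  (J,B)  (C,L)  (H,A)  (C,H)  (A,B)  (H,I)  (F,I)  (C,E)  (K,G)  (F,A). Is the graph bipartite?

The cycle G-C-L-G has length 3, which is odd, so the graph is not bipartite.

No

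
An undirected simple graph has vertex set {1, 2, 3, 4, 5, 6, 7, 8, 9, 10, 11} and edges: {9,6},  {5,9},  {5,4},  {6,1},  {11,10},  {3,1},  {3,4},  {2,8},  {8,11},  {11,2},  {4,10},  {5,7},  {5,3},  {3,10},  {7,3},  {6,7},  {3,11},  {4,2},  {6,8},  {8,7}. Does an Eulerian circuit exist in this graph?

Degrees: 1:2, 2:3, 3:6, 4:4, 5:4, 6:4, 7:4, 8:4, 9:2, 10:3, 11:4
2, 10 have odd degree; an Eulerian circuit needs every degree to be even, so none exists.

No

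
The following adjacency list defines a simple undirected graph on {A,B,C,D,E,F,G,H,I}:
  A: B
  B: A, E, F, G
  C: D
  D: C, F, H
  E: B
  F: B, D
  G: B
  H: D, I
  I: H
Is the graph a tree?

|V| = 9, |E| = 8.
It is connected with exactly 8 edges, hence acyclic — it is a tree.

Yes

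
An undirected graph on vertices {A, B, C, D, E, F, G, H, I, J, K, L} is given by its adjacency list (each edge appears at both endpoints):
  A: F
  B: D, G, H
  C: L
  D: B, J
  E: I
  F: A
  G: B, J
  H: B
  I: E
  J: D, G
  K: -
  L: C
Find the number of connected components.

5

Component: {K}
Component: {A, F}
Component: {C, L}
Component: {E, I}
Component: {B, D, G, H, J}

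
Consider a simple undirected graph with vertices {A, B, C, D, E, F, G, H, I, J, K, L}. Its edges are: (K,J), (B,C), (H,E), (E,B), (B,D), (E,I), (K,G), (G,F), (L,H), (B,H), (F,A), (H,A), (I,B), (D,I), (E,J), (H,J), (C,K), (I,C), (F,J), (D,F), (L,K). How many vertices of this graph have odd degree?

Degrees: A:2, B:5, C:3, D:3, E:4, F:4, G:2, H:5, I:4, J:4, K:4, L:2
Odd-degree vertices: B, C, D, H.

4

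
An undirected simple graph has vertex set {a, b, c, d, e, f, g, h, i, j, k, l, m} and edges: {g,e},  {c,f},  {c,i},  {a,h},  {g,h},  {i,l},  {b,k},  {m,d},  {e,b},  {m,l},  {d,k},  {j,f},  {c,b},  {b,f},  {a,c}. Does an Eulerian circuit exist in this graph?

Degrees: a:2, b:4, c:4, d:2, e:2, f:3, g:2, h:2, i:2, j:1, k:2, l:2, m:2
f, j have odd degree; an Eulerian circuit needs every degree to be even, so none exists.

No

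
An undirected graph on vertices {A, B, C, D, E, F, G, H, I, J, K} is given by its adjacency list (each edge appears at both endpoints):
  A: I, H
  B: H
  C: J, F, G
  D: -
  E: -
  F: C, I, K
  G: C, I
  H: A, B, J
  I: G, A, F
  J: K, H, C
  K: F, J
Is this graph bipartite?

A valid 2-coloring puts {C, D, E, H, I, K} on one side and {A, B, F, G, J} on the other; every edge crosses between the two sides.

Yes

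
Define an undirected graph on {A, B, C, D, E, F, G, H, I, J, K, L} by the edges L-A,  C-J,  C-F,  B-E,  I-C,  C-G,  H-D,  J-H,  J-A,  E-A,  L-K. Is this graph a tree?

|V| = 12, |E| = 11.
It is connected with exactly 11 edges, hence acyclic — it is a tree.

Yes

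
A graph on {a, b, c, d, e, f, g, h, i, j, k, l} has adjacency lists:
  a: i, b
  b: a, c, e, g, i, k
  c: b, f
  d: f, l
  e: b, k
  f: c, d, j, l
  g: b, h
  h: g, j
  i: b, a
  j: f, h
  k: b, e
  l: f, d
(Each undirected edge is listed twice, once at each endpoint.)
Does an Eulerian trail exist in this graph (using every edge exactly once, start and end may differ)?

Degrees: a:2, b:6, c:2, d:2, e:2, f:4, g:2, h:2, i:2, j:2, k:2, l:2
Odd-degree vertices: none (0 total).
With 0 odd-degree vertices and all edges in one connected piece, an Eulerian trail exists.

Yes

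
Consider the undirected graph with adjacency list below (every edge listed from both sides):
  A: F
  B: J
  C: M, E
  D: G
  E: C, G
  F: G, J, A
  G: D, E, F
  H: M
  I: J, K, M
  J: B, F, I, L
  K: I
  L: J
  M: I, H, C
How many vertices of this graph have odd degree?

Degrees: A:1, B:1, C:2, D:1, E:2, F:3, G:3, H:1, I:3, J:4, K:1, L:1, M:3
Odd-degree vertices: A, B, D, F, G, H, I, K, L, M.

10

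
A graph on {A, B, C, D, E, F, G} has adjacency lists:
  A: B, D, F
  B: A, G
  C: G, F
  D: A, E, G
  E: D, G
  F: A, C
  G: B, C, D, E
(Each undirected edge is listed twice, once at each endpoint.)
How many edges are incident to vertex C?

Neighbors of C: F, G.

2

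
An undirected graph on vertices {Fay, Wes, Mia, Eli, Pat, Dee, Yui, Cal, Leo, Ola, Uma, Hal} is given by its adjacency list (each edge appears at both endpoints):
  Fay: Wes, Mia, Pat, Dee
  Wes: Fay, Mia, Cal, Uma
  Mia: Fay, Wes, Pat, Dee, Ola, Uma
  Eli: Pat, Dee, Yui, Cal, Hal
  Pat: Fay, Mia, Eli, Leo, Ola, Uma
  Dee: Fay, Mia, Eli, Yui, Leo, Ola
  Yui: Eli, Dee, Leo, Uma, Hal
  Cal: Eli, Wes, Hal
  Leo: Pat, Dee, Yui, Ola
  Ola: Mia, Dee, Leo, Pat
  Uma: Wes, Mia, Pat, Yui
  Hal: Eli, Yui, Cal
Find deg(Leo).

Neighbors of Leo: Pat, Dee, Yui, Ola.

4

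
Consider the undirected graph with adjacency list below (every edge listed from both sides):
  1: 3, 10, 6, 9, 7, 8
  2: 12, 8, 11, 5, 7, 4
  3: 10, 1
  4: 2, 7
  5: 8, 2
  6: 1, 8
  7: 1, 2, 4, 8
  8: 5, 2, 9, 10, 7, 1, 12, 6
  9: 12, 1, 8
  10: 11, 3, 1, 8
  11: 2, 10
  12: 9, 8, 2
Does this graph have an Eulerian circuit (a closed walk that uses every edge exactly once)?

Degrees: 1:6, 2:6, 3:2, 4:2, 5:2, 6:2, 7:4, 8:8, 9:3, 10:4, 11:2, 12:3
9, 12 have odd degree; an Eulerian circuit needs every degree to be even, so none exists.

No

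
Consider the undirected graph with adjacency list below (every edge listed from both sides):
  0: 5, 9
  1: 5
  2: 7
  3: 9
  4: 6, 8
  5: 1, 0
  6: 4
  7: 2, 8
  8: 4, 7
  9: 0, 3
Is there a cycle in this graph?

No

The graph has 10 vertices, 8 edges, and 2 connected components.
A forest on 10 vertices with 2 components has exactly 8 edges, which matches — so no cycle.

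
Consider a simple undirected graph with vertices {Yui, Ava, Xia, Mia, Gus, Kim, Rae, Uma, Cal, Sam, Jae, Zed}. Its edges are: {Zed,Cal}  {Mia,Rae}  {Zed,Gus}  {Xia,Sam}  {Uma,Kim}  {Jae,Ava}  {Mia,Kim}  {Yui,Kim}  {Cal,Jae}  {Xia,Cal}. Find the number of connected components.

2

Component: {Yui, Mia, Kim, Rae, Uma}
Component: {Ava, Xia, Gus, Cal, Sam, Jae, Zed}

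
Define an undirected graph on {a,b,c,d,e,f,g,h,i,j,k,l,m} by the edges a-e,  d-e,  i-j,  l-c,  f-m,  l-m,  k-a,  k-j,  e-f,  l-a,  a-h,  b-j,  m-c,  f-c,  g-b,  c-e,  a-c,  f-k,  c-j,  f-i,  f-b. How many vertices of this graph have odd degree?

Degrees: a:5, b:3, c:6, d:1, e:4, f:6, g:1, h:1, i:2, j:4, k:3, l:3, m:3
Odd-degree vertices: a, b, d, g, h, k, l, m.

8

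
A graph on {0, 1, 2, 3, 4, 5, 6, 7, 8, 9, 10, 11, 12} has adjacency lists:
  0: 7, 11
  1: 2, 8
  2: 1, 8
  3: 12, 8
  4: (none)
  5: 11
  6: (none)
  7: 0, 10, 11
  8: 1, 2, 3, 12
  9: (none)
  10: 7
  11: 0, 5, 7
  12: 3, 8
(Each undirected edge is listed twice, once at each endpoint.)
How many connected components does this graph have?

Component: {4}
Component: {6}
Component: {9}
Component: {0, 5, 7, 10, 11}
Component: {1, 2, 3, 8, 12}

5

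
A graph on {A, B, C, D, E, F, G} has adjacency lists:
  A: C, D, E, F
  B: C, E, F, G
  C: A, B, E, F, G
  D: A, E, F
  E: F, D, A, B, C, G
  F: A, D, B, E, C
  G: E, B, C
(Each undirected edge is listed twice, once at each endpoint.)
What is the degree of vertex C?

5

Neighbors of C: A, B, E, F, G.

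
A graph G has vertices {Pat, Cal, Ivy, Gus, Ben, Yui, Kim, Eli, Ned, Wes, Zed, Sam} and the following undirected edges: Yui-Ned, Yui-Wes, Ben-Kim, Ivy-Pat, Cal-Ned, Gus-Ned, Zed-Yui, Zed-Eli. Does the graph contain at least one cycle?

No

The graph has 12 vertices, 8 edges, and 4 connected components.
Since 8 = 12 - 4, the graph is a forest and contains no cycle.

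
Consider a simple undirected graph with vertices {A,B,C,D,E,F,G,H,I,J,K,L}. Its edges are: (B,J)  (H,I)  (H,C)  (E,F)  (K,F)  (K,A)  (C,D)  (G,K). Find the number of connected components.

4

Component: {L}
Component: {B, J}
Component: {C, D, H, I}
Component: {A, E, F, G, K}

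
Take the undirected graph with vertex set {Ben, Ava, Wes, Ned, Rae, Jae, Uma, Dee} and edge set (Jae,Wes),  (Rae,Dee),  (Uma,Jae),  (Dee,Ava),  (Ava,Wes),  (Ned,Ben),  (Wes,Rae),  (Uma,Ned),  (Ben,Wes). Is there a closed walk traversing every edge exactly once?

Degrees: Ben:2, Ava:2, Wes:4, Ned:2, Rae:2, Jae:2, Uma:2, Dee:2
Every vertex has even degree and the edges form a single connected piece, so an Eulerian circuit exists.

Yes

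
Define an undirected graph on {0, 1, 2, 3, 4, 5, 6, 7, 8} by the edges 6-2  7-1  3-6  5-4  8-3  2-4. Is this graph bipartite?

Yes

Color {0, 4, 6, 7, 8} black and {1, 2, 3, 5} white. No edge joins two same-colored vertices, so the graph is bipartite.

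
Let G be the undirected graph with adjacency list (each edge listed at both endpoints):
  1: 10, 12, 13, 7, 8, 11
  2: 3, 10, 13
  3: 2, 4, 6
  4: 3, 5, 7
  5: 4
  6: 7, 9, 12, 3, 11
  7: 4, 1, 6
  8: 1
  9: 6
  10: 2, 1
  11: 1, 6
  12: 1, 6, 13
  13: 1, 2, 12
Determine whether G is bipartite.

The cycle 1-12-13-1 has length 3, which is odd, so the graph is not bipartite.

No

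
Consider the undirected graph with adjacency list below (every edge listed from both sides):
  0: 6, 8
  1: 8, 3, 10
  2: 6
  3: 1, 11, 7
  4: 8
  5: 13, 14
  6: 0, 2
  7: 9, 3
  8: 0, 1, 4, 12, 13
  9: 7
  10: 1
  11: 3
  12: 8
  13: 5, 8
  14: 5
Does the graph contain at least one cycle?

|V| = 15, |E| = 14, number of components = 1.
A forest on 15 vertices with 1 component has exactly 14 edges, which matches — so no cycle.

No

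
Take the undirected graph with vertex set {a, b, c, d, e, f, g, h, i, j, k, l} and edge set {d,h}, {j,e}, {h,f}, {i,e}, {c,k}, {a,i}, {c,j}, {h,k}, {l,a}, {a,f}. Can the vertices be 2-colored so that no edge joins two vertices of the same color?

Yes

Color {b, d, f, g, i, j, k, l} black and {a, c, e, h} white. No edge joins two same-colored vertices, so the graph is bipartite.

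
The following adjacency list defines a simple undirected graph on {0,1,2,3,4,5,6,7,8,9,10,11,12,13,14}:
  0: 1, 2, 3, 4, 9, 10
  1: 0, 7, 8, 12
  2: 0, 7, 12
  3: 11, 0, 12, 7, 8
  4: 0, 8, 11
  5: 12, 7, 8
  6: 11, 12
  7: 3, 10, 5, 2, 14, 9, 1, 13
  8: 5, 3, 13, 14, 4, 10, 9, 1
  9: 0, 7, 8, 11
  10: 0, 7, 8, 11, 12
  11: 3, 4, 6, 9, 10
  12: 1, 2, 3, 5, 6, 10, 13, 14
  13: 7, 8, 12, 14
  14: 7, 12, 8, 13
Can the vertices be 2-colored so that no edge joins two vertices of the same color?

No

12-13-14-12 is an odd cycle (length 3), and a bipartite graph can contain only even cycles.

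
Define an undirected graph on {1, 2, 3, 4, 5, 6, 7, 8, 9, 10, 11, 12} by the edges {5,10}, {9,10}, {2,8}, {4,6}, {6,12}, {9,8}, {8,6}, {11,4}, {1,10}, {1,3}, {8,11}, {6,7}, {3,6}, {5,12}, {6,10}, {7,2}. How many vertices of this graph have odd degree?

0

Degrees: 1:2, 2:2, 3:2, 4:2, 5:2, 6:6, 7:2, 8:4, 9:2, 10:4, 11:2, 12:2
Odd-degree vertices: none.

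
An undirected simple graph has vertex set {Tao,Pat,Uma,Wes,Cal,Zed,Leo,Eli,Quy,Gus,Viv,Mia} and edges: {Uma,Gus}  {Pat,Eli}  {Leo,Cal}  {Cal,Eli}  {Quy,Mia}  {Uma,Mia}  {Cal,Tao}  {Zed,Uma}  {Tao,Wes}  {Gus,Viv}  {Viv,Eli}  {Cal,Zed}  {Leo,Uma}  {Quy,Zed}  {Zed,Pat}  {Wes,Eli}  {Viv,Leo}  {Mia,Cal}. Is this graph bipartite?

Color {Pat, Uma, Wes, Cal, Quy, Viv} black and {Tao, Zed, Leo, Eli, Gus, Mia} white. No edge joins two same-colored vertices, so the graph is bipartite.

Yes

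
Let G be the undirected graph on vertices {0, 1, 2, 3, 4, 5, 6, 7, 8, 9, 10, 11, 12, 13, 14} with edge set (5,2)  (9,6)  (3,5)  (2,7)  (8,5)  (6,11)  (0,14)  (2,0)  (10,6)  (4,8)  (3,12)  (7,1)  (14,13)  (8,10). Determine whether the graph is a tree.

Yes

|V| = 15, |E| = 14.
It is connected with exactly 14 edges, hence acyclic — it is a tree.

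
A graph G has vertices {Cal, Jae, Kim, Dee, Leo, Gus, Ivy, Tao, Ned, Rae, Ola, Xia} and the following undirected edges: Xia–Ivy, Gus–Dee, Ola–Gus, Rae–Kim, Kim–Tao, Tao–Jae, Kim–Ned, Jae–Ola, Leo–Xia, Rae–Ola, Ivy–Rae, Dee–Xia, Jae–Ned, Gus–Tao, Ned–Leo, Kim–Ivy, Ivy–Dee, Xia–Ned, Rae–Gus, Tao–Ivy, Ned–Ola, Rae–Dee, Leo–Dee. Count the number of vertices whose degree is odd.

6

Degrees: Cal:0, Jae:3, Kim:4, Dee:5, Leo:3, Gus:4, Ivy:5, Tao:4, Ned:5, Rae:5, Ola:4, Xia:4
Odd-degree vertices: Jae, Dee, Leo, Ivy, Ned, Rae.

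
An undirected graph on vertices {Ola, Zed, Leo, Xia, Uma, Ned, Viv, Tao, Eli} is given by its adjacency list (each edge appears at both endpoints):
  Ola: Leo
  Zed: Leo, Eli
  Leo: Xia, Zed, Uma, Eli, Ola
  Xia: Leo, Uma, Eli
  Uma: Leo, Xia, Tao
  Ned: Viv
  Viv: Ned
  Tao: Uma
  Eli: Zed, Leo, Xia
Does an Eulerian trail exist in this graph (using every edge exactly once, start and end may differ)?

Degrees: Ola:1, Zed:2, Leo:5, Xia:3, Uma:3, Ned:1, Viv:1, Tao:1, Eli:3
Odd-degree vertices: Ola, Leo, Xia, Uma, Ned, Viv, Tao, Eli (8 total).
An Eulerian trail requires 0 or 2 odd-degree vertices; here there are 8.

No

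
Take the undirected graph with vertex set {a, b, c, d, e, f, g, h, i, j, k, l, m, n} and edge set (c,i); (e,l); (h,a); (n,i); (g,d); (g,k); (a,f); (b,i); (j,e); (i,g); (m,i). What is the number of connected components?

3

Component: {a, f, h}
Component: {e, j, l}
Component: {b, c, d, g, i, k, m, n}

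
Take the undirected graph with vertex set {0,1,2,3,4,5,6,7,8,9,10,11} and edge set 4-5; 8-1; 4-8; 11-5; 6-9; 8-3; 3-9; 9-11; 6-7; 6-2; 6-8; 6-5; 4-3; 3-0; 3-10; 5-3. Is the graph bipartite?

No

3-4-5-3 is an odd cycle (length 3), and a bipartite graph can contain only even cycles.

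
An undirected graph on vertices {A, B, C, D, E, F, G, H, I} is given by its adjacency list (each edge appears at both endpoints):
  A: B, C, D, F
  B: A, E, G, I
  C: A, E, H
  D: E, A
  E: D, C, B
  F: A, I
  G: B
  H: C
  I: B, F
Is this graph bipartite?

Color {B, C, D, F} black and {A, E, G, H, I} white. No edge joins two same-colored vertices, so the graph is bipartite.

Yes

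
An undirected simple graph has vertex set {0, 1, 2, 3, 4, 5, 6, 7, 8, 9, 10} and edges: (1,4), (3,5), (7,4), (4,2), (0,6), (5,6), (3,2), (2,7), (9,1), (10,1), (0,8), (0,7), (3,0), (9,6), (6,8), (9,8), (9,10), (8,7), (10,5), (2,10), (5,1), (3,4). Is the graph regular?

Yes

Degrees: 0:4, 1:4, 2:4, 3:4, 4:4, 5:4, 6:4, 7:4, 8:4, 9:4, 10:4
All degrees equal 4; the graph is regular.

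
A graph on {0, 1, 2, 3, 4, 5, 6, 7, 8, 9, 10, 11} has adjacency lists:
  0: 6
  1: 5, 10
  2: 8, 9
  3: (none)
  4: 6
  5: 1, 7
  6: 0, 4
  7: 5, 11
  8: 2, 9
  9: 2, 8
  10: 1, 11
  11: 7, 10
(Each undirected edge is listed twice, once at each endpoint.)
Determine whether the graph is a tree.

|V| = 12, |E| = 10.
It is not connected, so it is not a tree.

No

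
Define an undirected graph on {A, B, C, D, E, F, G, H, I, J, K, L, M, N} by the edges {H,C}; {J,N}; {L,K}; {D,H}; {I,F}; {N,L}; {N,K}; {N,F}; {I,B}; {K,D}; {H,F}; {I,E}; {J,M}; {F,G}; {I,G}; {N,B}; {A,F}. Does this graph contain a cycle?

|V| = 14, |E| = 17, number of components = 1.
Since 17 > 14 - 1, a cycle must exist; for instance N-K-L-N.

Yes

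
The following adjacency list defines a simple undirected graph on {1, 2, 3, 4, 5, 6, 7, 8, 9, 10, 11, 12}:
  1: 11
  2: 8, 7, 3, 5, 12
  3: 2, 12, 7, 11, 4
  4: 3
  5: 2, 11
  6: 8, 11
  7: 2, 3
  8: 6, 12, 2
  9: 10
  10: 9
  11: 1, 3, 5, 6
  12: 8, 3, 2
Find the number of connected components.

2

Component: {9, 10}
Component: {1, 2, 3, 4, 5, 6, 7, 8, 11, 12}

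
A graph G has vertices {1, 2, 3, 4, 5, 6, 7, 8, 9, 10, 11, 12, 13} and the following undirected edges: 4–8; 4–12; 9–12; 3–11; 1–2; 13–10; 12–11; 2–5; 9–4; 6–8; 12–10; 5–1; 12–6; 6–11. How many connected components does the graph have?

3

Component: {7}
Component: {1, 2, 5}
Component: {3, 4, 6, 8, 9, 10, 11, 12, 13}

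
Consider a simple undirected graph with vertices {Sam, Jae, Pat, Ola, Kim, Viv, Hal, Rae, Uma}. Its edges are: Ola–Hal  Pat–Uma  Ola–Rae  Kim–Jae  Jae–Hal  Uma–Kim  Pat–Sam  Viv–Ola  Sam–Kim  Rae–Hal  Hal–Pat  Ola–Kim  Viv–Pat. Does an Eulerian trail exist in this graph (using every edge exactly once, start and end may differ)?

Degrees: Sam:2, Jae:2, Pat:4, Ola:4, Kim:4, Viv:2, Hal:4, Rae:2, Uma:2
Odd-degree vertices: none (0 total).
The non-isolated vertices are connected and exactly 0 have odd degree, so an Eulerian trail exists.

Yes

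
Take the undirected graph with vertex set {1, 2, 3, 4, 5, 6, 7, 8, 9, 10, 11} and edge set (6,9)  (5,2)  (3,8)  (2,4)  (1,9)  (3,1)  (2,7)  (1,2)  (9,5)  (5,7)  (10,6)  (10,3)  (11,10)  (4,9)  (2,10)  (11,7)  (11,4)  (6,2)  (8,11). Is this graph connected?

Yes

A breadth-first search from 1 visits 1, 2, 3, 9, 10, 5, 6, 7, 4, 8, 11 — all 11 vertices — so the graph is connected.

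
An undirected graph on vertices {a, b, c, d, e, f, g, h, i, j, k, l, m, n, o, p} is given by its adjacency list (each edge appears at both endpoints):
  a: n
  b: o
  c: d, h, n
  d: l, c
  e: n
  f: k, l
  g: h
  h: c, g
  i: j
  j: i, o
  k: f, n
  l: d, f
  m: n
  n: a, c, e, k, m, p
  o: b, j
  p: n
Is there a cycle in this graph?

Yes

The graph has 16 vertices, 15 edges, and 2 connected components.
Since 15 > 16 - 2, a cycle must exist; for instance n-c-d-l-f-k-n.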